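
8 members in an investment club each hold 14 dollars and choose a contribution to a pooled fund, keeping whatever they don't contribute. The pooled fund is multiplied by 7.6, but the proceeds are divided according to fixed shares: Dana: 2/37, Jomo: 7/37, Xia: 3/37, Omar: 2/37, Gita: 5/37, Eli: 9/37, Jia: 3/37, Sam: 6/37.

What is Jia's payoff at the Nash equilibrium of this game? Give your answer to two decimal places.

48.51 dollars

A player with share s gets back 7.6·s per unit contributed, so full contribution is dominant for anyone with s > 1/7.6 = 0.1316 and zero contribution is dominant for anyone below.
Jomo, Gita, Eli and Sam clear that bar, contributing 14 each; the remaining 4 contribute 0. Total contributed: 56.
Jia keeps 14 and receives 7.6 × 56 × 3/37 = 34.51 from the pooled fund, for a payoff of 48.51.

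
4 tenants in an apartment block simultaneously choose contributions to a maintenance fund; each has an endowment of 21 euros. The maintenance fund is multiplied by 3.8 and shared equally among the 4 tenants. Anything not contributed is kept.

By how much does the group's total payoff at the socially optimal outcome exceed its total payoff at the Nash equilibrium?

Each contributed unit returns 3.8/4 = 0.9500 to its contributor — below 1 — so contributing 0 is dominant for every player. At the Nash equilibrium everyone keeps their 21, and the group total is 4 × 21 = 84.
Each contributed unit returns 3.800 to the group as a whole (0.9500 to each of 4 players), which exceeds 1, so the social optimum is full contribution: group total = 3.800 × 84 = 319.20.
Efficiency loss = 319.20 − 84 = 235.20.

235.20 euros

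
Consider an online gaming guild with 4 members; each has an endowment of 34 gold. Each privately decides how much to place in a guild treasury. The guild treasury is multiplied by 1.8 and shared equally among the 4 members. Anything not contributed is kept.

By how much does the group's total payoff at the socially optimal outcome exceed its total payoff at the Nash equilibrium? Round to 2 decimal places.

108.80 gold

Each contributed unit returns 1.8/4 = 0.4500 to its contributor — below 1 — so contributing 0 is dominant for every player. At the Nash equilibrium everyone keeps their 34, and the group total is 4 × 34 = 136.
Each contributed unit returns 1.800 to the group as a whole (0.4500 to each of 4 players), which exceeds 1, so the social optimum is full contribution: group total = 1.800 × 136 = 244.80.
Efficiency loss = 244.80 − 136 = 108.80.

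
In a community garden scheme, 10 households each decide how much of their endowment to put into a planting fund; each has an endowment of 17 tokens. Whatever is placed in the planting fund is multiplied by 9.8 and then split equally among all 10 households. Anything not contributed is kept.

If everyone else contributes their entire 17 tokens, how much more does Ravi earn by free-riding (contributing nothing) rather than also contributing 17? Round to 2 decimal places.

0.34 tokens

Switching from a contribution of 17 to 0 lets Ravi keep an extra 17 tokens, but lowers the planting fund by 17, which costs Ravi their own share of that drop: 9.8/10 × 17 = 16.66.
Net gain = 17 − 16.66 = 0.34. The private return per contributed unit (0.9800) is below 1, so free-riding is indeed the best response regardless of what the others do.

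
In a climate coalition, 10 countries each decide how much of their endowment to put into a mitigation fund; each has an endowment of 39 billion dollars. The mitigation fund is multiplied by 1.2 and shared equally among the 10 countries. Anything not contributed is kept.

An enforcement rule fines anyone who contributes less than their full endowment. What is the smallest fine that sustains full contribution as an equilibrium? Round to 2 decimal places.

Given the others contribute fully, the best deviation is to contribute 0 (any partial contribution still incurs the fine and gives up units whose private return 0.1200 is below 1).
Deviating from 39 to 0 saves 39 billion dollars but forfeits the deviator's share of the drop in the mitigation fund: 1.2/10 × 39 = 4.68.
So the deviation gain is 39 − 4.68 = 34.32, and the fine must be at least 34.32 billion dollars to wipe it out.

34.32 billion dollars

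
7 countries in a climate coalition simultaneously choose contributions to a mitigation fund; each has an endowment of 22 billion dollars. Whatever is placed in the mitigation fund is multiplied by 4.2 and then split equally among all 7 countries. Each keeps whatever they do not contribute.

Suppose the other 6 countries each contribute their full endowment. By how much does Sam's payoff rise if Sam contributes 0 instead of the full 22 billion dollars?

8.80 billion dollars

Switching from a contribution of 22 to 0 lets Sam keep an extra 22 billion dollars, but lowers the mitigation fund by 22, which costs Sam their own share of that drop: 4.2/7 × 22 = 13.20.
Net gain = 22 − 13.20 = 8.80. The private return per contributed unit (0.6000) is below 1, so free-riding is indeed the best response regardless of what the others do.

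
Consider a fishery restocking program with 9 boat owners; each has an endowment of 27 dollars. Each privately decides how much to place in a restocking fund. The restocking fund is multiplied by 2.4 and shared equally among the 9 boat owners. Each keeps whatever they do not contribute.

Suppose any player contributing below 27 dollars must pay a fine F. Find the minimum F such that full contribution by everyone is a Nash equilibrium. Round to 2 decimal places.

19.80 dollars

Given the others contribute fully, the best deviation is to contribute 0 (any partial contribution still incurs the fine and gives up units whose private return 0.2667 is below 1).
Deviating from 27 to 0 saves 27 dollars but forfeits the deviator's share of the drop in the restocking fund: 2.4/9 × 27 = 7.20.
So the deviation gain is 27 − 7.20 = 19.80, and the fine must be at least 19.80 dollars to wipe it out.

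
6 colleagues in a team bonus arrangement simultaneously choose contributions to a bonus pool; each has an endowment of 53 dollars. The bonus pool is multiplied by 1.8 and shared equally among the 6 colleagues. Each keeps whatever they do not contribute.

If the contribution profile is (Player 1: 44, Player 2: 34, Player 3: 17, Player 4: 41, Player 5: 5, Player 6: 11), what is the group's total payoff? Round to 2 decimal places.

439.60 dollars

Total contributed: 44 + 34 + 17 + 41 + 5 + 11 = 152; total kept: 6 × 53 − 152 = 166.
The bonus pool pays out 1.8 × 152 = 273.60 in aggregate.
Group total = 166 + 273.60 = 439.60.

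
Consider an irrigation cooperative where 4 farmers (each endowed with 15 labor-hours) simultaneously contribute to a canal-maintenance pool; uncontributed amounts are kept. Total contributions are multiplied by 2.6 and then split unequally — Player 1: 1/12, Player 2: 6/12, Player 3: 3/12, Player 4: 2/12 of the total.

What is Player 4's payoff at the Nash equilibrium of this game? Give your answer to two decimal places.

21.50 labor-hours

Each unit j contributes comes back to j as 2.6 × (j's share), so j prefers to contribute only if that share exceeds 1/2.6 = 0.3846; otherwise keeping the unit dominates.
Only Player 2 (6/12) clears that bar, contributing 15; the remaining 3 contribute 0. Total contributed: 15.
Player 4 keeps 15 and receives 2.6 × 15 × 2/12 = 6.50 from the canal-maintenance pool, for a payoff of 21.50.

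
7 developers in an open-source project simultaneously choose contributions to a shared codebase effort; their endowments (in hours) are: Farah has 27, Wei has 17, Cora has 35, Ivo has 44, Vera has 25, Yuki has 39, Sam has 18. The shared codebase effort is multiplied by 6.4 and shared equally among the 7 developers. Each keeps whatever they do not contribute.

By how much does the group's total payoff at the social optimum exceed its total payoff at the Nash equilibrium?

The private return per contributed unit is 6.4/7 = 0.9143 < 1 for every player regardless of endowment, so the Nash equilibrium is zero contribution and the group total is Σ E_j = 27 + 17 + 35 + 44 + 25 + 39 + 18 = 205.
Each contributed unit returns 6.400 to the group, so the social optimum is full contribution by everyone: group total = 6.400 × 205 = 1312.00.
Efficiency loss = (6.400 − 1) × 205 = 1107.00.

1107.00 hours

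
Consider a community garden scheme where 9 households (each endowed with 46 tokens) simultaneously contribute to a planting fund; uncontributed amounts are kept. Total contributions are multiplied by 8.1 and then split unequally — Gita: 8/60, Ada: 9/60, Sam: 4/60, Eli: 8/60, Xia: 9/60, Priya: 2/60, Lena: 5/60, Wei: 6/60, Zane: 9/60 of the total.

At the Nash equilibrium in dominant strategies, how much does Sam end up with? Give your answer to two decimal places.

170.20 tokens

Player j's private return per contributed unit is 8.1 × (j's share). Contributing is weakly dominant for j when that share is at least 1/8.1 = 0.1235, and contributing 0 is dominant otherwise.
Gita, Ada, Eli, Xia and Zane are above the threshold, contributing 46 each; the remaining 4 contribute 0. Total contributed: 230.
Sam keeps 46 and receives 8.1 × 230 × 4/60 = 124.20 from the planting fund, for a payoff of 170.20.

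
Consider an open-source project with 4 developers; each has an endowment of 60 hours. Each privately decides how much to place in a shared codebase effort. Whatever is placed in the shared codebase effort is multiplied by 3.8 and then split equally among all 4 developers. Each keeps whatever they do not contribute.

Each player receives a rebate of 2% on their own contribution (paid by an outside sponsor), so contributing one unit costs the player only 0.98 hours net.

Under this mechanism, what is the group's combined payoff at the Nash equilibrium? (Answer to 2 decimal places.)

Even with the mechanism, each unit contributed returns only (3.8/4) / 0.98 = 0.9694 per unit of net cost, so contributing nothing is still dominant.
At the Nash equilibrium no one contributes; group total payoff = 4 × 60 = 240.

240.00 hours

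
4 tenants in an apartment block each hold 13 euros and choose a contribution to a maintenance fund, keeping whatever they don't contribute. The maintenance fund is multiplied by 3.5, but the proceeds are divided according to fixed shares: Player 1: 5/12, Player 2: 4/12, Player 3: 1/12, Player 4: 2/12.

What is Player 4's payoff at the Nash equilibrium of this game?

For player j, contributing a unit is worthwhile iff 3.5 × (j's share) ≥ 1, i.e. iff j's share is at least 0.2857.
The shares above 0.2857 belong to Player 1 and Player 2, contributing 13 each; the remaining 2 contribute 0. Total contributed: 26.
Player 4 keeps 13 and receives 3.5 × 26 × 2/12 = 15.17 from the maintenance fund, for a payoff of 28.17.

28.17 euros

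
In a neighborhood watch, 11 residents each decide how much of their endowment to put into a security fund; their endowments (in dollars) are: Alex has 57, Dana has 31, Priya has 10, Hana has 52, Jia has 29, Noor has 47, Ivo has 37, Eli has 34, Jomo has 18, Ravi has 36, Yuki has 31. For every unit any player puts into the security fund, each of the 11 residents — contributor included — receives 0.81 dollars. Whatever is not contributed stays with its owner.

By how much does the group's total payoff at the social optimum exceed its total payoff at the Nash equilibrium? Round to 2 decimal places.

The private return per contributed unit is 0.81 < 1 for everyone, so the Nash equilibrium is zero contribution and the group total is Σ E_j = 57 + 31 + 10 + 52 + 29 + 47 + 37 + 34 + 18 + 36 + 31 = 382.
Each contributed unit returns 8.910 to the group, so the social optimum is full contribution by everyone: group total = 8.910 × 382 = 3403.62.
Efficiency loss = (8.910 − 1) × 382 = 3021.62.

3021.62 dollars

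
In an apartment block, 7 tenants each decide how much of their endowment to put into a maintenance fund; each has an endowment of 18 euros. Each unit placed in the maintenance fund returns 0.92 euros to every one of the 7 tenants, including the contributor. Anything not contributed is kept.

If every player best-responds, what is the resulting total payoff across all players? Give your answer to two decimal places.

126.00 euros

The private return per contributed unit is 0.92 < 1, so contributing 0 is dominant for every player. At the Nash equilibrium everyone keeps their 18, and the group total is 7 × 18 = 126.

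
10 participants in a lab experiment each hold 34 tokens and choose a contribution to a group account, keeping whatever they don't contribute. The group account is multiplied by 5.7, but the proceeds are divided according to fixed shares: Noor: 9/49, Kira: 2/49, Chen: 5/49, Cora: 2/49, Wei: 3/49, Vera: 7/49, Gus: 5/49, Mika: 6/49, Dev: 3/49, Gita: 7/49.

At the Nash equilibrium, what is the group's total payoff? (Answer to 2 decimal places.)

A player with share s gets back 5.7·s per unit contributed, so full contribution is dominant for anyone with s > 1/5.7 = 0.1754 and zero contribution is dominant for anyone below.
Only Noor (9/49) clears that bar, contributing 34; the remaining 9 contribute 0. Total contributed: 34.
The group account pays out 5.7 × 34 = 193.80 in total (split across the unequal shares, but the aggregate is all that matters for the group sum).
The 9 free-riders keep 34 each, adding 306. Group total = 306 + 193.80 = 499.80.

499.80 tokens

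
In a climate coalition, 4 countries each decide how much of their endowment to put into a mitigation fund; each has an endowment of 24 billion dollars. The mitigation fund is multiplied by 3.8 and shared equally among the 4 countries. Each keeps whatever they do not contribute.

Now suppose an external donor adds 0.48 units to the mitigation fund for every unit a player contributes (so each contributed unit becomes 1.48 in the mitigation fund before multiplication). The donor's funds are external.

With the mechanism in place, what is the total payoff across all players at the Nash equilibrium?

The effective private return per unit is now 3.8 × 1.48 / 4 = 1.4060 > 1, so every player's dominant strategy flips to full contribution.
So the Nash equilibrium is full contribution by all 4; the group earns 3.8 × 1.48 × 96 = 539.90.

539.90 billion dollars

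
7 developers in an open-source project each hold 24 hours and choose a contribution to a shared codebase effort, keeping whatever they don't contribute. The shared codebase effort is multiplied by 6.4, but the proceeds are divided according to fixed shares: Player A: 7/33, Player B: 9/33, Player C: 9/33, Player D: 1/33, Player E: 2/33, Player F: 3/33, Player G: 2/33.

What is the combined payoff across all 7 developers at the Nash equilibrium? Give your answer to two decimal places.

556.80 hours

A player with share s gets back 6.4·s per unit contributed, so full contribution is dominant for anyone with s > 1/6.4 = 0.1563 and zero contribution is dominant for anyone below.
Player A, Player B and Player C are above the threshold, contributing 24 each; the remaining 4 contribute 0. Total contributed: 72.
The shared codebase effort pays out 6.4 × 72 = 460.80 in total (split across the unequal shares, but the aggregate is all that matters for the group sum).
The 4 free-riders keep 24 each, adding 96. Group total = 96 + 460.80 = 556.80.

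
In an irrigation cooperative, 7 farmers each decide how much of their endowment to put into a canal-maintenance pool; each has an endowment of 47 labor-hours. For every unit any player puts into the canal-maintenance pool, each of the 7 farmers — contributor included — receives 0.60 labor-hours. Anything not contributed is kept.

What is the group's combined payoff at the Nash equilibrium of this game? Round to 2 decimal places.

The private return per contributed unit is 0.60 < 1, so contributing 0 is dominant for every player. At the Nash equilibrium everyone keeps their 47, and the group total is 7 × 47 = 329.

329.00 labor-hours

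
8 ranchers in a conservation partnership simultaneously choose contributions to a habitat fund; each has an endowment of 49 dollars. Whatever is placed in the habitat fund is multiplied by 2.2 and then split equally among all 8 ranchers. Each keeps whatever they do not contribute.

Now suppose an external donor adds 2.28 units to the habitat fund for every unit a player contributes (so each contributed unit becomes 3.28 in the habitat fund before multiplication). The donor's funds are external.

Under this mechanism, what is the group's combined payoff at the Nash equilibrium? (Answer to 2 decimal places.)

With the mechanism, a contributed unit returns 2.2 × 3.28 / 8 = 0.9020 per unit of net cost — still below 1 — so contributing 0 remains dominant for every player.
At the Nash equilibrium no one contributes; group total payoff = 8 × 49 = 392.

392.00 dollars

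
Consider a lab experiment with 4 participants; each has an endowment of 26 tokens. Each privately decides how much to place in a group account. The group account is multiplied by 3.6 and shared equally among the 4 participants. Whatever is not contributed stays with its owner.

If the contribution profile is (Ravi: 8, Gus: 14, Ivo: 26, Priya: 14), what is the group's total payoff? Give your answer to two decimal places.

Total contributed: 8 + 14 + 26 + 14 = 62; total kept: 4 × 26 − 62 = 42.
The group account pays out 3.6 × 62 = 223.20 in aggregate.
Group total = 42 + 223.20 = 265.20.

265.20 tokens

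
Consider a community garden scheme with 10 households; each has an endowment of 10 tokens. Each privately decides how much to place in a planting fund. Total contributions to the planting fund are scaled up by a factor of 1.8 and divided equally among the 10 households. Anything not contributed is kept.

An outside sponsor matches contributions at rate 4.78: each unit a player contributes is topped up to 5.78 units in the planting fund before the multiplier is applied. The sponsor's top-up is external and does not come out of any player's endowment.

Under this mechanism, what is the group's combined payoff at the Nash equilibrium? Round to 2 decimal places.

Under the mechanism each unit contributed yields 1.8 × 5.78 / 10 = 1.0404 back to its contributor per unit of net cost, which exceeds 1, making full contribution the dominant choice for everyone.
So the Nash equilibrium is full contribution by all 10; the group earns 1.8 × 5.78 × 100 = 1040.40.

1040.40 tokens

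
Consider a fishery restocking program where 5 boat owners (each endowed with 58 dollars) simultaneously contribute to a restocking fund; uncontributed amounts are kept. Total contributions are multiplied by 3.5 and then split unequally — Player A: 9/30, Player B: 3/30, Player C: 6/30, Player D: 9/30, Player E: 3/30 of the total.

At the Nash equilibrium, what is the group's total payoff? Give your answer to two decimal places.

580.00 dollars

A player with share s gets back 3.5·s per unit contributed, so full contribution is dominant for anyone with s > 1/3.5 = 0.2857 and zero contribution is dominant for anyone below.
Player A and Player D are above the threshold, contributing 58 each; the remaining 3 contribute 0. Total contributed: 116.
The restocking fund pays out 3.5 × 116 = 406.00 in total (split across the unequal shares, but the aggregate is all that matters for the group sum).
The 3 free-riders keep 58 each, adding 174. Group total = 174 + 406.00 = 580.00.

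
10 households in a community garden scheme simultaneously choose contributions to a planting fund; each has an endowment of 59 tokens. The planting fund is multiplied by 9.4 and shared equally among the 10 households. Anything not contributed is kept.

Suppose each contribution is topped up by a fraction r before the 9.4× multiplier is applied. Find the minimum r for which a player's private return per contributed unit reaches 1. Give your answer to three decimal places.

0.064

With matching at rate r, one contributed unit becomes (1 + r) in the planting fund and returns 9.4 × (1 + r) / 10 to the contributor.
Setting this equal to 1: 1 + r = 10/9.4 = 1.0638.
So the minimum matching rate is r = 1.0638 − 1 = 0.064.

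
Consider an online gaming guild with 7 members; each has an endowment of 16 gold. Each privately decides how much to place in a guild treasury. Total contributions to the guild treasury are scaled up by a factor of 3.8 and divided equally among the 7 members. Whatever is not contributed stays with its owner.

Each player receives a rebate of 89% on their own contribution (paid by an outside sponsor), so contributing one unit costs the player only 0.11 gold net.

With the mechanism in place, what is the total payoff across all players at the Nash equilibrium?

525.28 gold

With the mechanism, a contributed unit returns (3.8/7) / 0.11 = 4.9351 per unit of net cost to the contributor — now above 1 — so contributing fully is weakly dominant for every player.
At the Nash equilibrium everyone contributes 16. Group total payoff = 7 × (16 × 0.89 + 3.8 × 16) = 525.28.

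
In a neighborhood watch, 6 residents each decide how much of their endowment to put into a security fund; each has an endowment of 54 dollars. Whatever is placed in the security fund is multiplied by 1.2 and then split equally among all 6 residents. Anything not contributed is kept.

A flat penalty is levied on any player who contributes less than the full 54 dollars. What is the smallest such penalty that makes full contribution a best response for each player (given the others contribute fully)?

Given the others contribute fully, the best deviation is to contribute 0 (any partial contribution still incurs the fine and gives up units whose private return 0.2000 is below 1).
Deviating from 54 to 0 saves 54 dollars but forfeits the deviator's share of the drop in the security fund: 1.2/6 × 54 = 10.80.
So the deviation gain is 54 − 10.80 = 43.20, and the fine must be at least 43.20 dollars to wipe it out.

43.20 dollars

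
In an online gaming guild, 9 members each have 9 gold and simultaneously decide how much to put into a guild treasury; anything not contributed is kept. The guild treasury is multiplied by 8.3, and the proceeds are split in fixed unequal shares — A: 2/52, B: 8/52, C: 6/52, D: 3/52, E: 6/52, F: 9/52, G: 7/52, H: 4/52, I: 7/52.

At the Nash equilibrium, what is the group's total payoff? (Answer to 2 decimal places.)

343.80 gold

Each unit j contributes comes back to j as 8.3 × (j's share), so j prefers to contribute only if that share exceeds 1/8.3 = 0.1205; otherwise keeping the unit dominates.
The shares above 0.1205 belong to B, F, G and I, contributing 9 each; the remaining 5 contribute 0. Total contributed: 36.
The guild treasury pays out 8.3 × 36 = 298.80 in total (split across the unequal shares, but the aggregate is all that matters for the group sum).
The 5 free-riders keep 9 each, adding 45. Group total = 45 + 298.80 = 343.80.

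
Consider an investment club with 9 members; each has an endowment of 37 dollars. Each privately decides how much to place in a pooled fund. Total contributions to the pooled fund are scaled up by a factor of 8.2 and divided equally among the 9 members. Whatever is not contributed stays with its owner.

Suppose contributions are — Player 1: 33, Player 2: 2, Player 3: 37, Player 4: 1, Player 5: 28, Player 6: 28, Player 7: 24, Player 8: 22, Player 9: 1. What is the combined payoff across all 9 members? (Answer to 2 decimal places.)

1600.20 dollars

Total contributed: 33 + 2 + 37 + 1 + 28 + 28 + 24 + 22 + 1 = 176; total kept: 9 × 37 − 176 = 157.
The pooled fund pays out 8.2 × 176 = 1443.20 in aggregate.
Group total = 157 + 1443.20 = 1600.20.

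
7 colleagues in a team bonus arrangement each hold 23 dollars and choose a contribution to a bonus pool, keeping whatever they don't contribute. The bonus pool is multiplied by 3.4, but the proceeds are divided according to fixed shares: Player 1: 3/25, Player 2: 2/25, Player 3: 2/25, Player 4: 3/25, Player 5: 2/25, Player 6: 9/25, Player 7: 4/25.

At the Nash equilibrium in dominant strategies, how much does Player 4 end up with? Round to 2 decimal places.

For player j, contributing a unit is worthwhile iff 3.4 × (j's share) ≥ 1, i.e. iff j's share is at least 0.2941.
Only Player 6 (9/25) clears that bar, contributing 23; the remaining 6 contribute 0. Total contributed: 23.
Player 4 keeps 23 and receives 3.4 × 23 × 3/25 = 9.38 from the bonus pool, for a payoff of 32.38.

32.38 dollars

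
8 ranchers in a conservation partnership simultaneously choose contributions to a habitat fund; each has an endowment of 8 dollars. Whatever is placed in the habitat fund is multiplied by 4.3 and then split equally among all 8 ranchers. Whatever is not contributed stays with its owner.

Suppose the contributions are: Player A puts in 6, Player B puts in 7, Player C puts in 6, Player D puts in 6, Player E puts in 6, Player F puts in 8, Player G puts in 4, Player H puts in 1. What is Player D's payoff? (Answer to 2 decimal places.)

Total contributed: 6 + 7 + 6 + 6 + 6 + 8 + 4 + 1 = 44.
Each receives 4.3 × 44 / 8 = 23.65 from the habitat fund.
Player D keeps 8 − 6 = 2, so Player D's payoff is 2 + 23.65 = 25.65.

25.65 dollars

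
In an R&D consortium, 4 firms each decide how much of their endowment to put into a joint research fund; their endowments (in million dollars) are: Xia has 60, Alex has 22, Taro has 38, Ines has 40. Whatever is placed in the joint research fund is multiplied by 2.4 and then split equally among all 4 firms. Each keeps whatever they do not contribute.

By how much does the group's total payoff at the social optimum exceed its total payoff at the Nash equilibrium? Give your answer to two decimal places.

The private return per contributed unit is 2.4/4 = 0.6000 < 1 for every player regardless of endowment, so the Nash equilibrium is zero contribution and the group total is Σ E_j = 60 + 22 + 38 + 40 = 160.
Each contributed unit returns 2.400 to the group, so the social optimum is full contribution by everyone: group total = 2.400 × 160 = 384.00.
Efficiency loss = (2.400 − 1) × 160 = 224.00.

224.00 million dollars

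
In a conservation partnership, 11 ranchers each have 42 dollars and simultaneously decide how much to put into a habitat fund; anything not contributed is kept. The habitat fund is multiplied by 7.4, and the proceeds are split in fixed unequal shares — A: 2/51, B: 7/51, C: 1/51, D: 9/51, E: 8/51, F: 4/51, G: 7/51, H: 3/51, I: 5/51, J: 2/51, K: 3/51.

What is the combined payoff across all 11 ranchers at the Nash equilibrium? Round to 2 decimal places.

1537.20 dollars

Each unit j contributes comes back to j as 7.4 × (j's share), so j prefers to contribute only if that share exceeds 1/7.4 = 0.1351; otherwise keeping the unit dominates.
The shares above 0.1351 belong to B, D, E and G, contributing 42 each; the remaining 7 contribute 0. Total contributed: 168.
The habitat fund pays out 7.4 × 168 = 1243.20 in total (split across the unequal shares, but the aggregate is all that matters for the group sum).
The 7 free-riders keep 42 each, adding 294. Group total = 294 + 1243.20 = 1537.20.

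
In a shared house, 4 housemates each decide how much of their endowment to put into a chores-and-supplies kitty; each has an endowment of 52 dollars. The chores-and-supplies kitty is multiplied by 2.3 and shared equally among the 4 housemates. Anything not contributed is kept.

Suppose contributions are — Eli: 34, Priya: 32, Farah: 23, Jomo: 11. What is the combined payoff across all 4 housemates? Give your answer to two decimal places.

Total contributed: 34 + 32 + 23 + 11 = 100; total kept: 4 × 52 − 100 = 108.
The chores-and-supplies kitty pays out 2.3 × 100 = 230.00 in aggregate.
Group total = 108 + 230.00 = 338.00.

338.00 dollars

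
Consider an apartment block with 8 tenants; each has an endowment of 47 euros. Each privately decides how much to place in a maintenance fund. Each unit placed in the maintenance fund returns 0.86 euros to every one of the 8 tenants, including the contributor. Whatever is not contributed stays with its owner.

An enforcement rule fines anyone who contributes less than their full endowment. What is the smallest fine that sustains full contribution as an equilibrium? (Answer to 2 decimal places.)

6.58 euros

Given the others contribute fully, the best deviation is to contribute 0 (any partial contribution still incurs the fine and gives up units whose private return 0.86 is below 1).
Deviating from 47 to 0 saves 47 euros but forfeits the deviator's share of the drop in the maintenance fund: 0.86 × 47 = 40.42.
So the deviation gain is 47 − 40.42 = 6.58, and the fine must be at least 6.58 euros to wipe it out.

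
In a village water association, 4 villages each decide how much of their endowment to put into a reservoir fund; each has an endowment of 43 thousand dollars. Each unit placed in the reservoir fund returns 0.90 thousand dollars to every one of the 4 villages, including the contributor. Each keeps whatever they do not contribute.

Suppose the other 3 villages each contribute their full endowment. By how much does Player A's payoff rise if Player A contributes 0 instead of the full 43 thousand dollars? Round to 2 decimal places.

4.30 thousand dollars

Switching from a contribution of 43 to 0 lets Player A keep an extra 43 thousand dollars, but lowers the reservoir fund by 43, which costs Player A their own share of that drop: 0.90 × 43 = 38.70.
Net gain = 43 − 38.70 = 4.30. The private return per contributed unit (0.90) is below 1, so free-riding is indeed the best response regardless of what the others do.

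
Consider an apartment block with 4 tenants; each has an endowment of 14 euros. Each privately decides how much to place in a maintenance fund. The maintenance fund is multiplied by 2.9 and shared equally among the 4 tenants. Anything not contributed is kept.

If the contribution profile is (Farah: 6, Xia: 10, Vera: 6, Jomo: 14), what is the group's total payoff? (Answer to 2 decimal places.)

124.40 euros

Total contributed: 6 + 10 + 6 + 14 = 36; total kept: 4 × 14 − 36 = 20.
The maintenance fund pays out 2.9 × 36 = 104.40 in aggregate.
Group total = 20 + 104.40 = 124.40.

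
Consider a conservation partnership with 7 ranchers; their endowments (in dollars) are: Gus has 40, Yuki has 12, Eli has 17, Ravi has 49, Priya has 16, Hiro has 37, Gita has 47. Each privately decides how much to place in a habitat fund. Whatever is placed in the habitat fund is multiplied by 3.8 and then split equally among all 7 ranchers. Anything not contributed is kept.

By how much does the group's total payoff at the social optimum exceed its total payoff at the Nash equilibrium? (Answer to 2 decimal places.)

610.40 dollars

The private return per contributed unit is 3.8/7 = 0.5429 < 1 for every player regardless of endowment, so the Nash equilibrium is zero contribution and the group total is Σ E_j = 40 + 12 + 17 + 49 + 16 + 37 + 47 = 218.
Each contributed unit returns 3.800 to the group, so the social optimum is full contribution by everyone: group total = 3.800 × 218 = 828.40.
Efficiency loss = (3.800 − 1) × 218 = 610.40.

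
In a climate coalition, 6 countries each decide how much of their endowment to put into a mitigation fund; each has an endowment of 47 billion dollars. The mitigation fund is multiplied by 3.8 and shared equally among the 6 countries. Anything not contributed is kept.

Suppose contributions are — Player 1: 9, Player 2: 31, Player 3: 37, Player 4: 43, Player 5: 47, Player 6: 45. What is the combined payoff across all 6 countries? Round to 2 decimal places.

875.60 billion dollars

Total contributed: 9 + 31 + 37 + 43 + 47 + 45 = 212; total kept: 6 × 47 − 212 = 70.
The mitigation fund pays out 3.8 × 212 = 805.60 in aggregate.
Group total = 70 + 805.60 = 875.60.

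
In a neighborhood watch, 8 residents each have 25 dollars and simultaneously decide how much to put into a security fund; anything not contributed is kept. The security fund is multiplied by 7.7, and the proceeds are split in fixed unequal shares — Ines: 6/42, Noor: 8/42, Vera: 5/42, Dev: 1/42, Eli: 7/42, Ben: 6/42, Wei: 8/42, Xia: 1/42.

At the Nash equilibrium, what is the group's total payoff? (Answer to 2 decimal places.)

For player j, contributing a unit is worthwhile iff 7.7 × (j's share) ≥ 1, i.e. iff j's share is at least 0.1299.
Ines, Noor, Eli, Ben and Wei are above the threshold, contributing 25 each; the remaining 3 contribute 0. Total contributed: 125.
The security fund pays out 7.7 × 125 = 962.50 in total (split across the unequal shares, but the aggregate is all that matters for the group sum).
The 3 free-riders keep 25 each, adding 75. Group total = 75 + 962.50 = 1037.50.

1037.50 dollars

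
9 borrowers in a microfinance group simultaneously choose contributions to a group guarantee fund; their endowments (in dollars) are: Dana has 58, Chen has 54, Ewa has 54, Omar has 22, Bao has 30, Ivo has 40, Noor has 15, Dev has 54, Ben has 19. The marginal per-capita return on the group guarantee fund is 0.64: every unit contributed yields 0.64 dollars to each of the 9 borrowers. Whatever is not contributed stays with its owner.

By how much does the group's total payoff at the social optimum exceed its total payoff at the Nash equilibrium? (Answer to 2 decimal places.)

The private return per contributed unit is 0.64 < 1 for everyone, so the Nash equilibrium is zero contribution and the group total is Σ E_j = 58 + 54 + 54 + 22 + 30 + 40 + 15 + 54 + 19 = 346.
Each contributed unit returns 5.760 to the group, so the social optimum is full contribution by everyone: group total = 5.760 × 346 = 1992.96.
Efficiency loss = (5.760 − 1) × 346 = 1646.96.

1646.96 dollars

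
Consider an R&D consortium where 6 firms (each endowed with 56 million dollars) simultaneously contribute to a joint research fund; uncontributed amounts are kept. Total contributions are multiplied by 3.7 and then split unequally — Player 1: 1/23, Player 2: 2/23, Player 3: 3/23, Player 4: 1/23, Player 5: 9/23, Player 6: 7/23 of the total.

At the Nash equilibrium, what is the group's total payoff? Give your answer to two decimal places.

638.40 million dollars

Player j's private return per contributed unit is 3.7 × (j's share). Contributing is weakly dominant for j when that share is at least 1/3.7 = 0.2703, and contributing 0 is dominant otherwise.
Player 5 and Player 6 clear that bar, contributing 56 each; the remaining 4 contribute 0. Total contributed: 112.
The joint research fund pays out 3.7 × 112 = 414.40 in total (split across the unequal shares, but the aggregate is all that matters for the group sum).
The 4 free-riders keep 56 each, adding 224. Group total = 224 + 414.40 = 638.40.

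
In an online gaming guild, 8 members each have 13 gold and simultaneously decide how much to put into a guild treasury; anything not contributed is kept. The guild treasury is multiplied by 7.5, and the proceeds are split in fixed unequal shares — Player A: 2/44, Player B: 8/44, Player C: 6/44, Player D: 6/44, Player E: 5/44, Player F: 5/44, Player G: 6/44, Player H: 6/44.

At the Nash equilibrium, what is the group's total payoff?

Each unit j contributes comes back to j as 7.5 × (j's share), so j prefers to contribute only if that share exceeds 1/7.5 = 0.1333; otherwise keeping the unit dominates.
Player B, Player C, Player D, Player G and Player H clear that bar, contributing 13 each; the remaining 3 contribute 0. Total contributed: 65.
The guild treasury pays out 7.5 × 65 = 487.50 in total (split across the unequal shares, but the aggregate is all that matters for the group sum).
The 3 free-riders keep 13 each, adding 39. Group total = 39 + 487.50 = 526.50.

526.50 gold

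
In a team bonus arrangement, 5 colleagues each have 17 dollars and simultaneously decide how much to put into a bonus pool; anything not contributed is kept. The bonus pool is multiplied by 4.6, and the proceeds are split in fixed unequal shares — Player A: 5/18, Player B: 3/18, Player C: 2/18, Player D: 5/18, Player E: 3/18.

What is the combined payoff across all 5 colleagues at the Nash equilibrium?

207.40 dollars

Player j's private return per contributed unit is 4.6 × (j's share). Contributing is weakly dominant for j when that share is at least 1/4.6 = 0.2174, and contributing 0 is dominant otherwise.
Player A and Player D clear that bar, contributing 17 each; the remaining 3 contribute 0. Total contributed: 34.
The bonus pool pays out 4.6 × 34 = 156.40 in total (split across the unequal shares, but the aggregate is all that matters for the group sum).
The 3 free-riders keep 17 each, adding 51. Group total = 51 + 156.40 = 207.40.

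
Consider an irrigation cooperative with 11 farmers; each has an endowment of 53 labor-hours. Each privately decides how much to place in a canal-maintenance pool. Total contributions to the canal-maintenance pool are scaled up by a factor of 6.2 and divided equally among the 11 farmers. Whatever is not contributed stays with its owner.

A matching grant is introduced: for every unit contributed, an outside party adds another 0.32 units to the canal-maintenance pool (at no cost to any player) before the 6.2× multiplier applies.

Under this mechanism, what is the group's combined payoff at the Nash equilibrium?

With the mechanism, a contributed unit returns 6.2 × 1.32 / 11 = 0.7440 per unit of net cost — still below 1 — so contributing 0 remains dominant for every player.
Everyone keeps their endowment and the group total is 11 × 53 = 583.

583.00 labor-hours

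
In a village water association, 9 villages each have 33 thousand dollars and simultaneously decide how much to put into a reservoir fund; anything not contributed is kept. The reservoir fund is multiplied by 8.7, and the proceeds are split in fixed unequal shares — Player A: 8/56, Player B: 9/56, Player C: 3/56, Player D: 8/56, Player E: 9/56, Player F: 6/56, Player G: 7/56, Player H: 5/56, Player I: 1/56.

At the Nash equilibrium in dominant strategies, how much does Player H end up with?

Player j's private return per contributed unit is 8.7 × (j's share). Contributing is weakly dominant for j when that share is at least 1/8.7 = 0.1149, and contributing 0 is dominant otherwise.
Player A, Player B, Player D, Player E and Player G clear that bar, contributing 33 each; the remaining 4 contribute 0. Total contributed: 165.
Player H keeps 33 and receives 8.7 × 165 × 5/56 = 128.17 from the reservoir fund, for a payoff of 161.17.

161.17 thousand dollars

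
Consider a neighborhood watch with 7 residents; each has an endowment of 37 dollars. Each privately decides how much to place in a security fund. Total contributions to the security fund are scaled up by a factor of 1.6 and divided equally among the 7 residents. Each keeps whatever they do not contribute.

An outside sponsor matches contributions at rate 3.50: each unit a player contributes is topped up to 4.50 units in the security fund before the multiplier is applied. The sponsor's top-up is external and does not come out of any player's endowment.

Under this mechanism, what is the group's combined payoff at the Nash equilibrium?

The effective private return per unit is now 1.6 × 4.50 / 7 = 1.0286 > 1, so every player's dominant strategy flips to full contribution.
So the Nash equilibrium is full contribution by all 7; the group earns 1.6 × 4.50 × 259 = 1864.80.

1864.80 dollars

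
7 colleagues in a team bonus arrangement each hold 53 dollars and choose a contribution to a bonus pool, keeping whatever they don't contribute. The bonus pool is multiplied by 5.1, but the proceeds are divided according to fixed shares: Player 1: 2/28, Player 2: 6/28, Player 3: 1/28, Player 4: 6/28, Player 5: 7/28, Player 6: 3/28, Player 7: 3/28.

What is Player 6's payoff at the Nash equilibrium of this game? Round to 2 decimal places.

139.88 dollars

Player j's private return per contributed unit is 5.1 × (j's share). Contributing is weakly dominant for j when that share is at least 1/5.1 = 0.1961, and contributing 0 is dominant otherwise.
Player 2, Player 4 and Player 5 are above the threshold, contributing 53 each; the remaining 4 contribute 0. Total contributed: 159.
Player 6 keeps 53 and receives 5.1 × 159 × 3/28 = 86.88 from the bonus pool, for a payoff of 139.88.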